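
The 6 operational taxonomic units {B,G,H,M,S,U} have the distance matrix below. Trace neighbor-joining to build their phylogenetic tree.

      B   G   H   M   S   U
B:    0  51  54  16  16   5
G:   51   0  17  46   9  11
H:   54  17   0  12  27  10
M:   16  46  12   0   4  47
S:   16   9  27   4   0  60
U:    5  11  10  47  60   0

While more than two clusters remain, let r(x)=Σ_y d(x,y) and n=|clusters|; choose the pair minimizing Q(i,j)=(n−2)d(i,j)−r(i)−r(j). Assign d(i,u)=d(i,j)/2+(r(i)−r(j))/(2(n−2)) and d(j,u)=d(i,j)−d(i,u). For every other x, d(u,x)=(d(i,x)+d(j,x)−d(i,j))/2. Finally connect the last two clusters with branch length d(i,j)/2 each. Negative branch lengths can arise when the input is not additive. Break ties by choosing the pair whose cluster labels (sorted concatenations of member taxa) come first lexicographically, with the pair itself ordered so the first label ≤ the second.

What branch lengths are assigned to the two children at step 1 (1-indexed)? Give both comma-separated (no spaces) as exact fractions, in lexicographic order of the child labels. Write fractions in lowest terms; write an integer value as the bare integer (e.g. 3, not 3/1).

29/8,11/8

1. join B+U (d=5, Q=-255) ⇒ BU; edges |B|=29/8, |U|=11/8
  updated: d(BU,G)=57/2, d(BU,H)=59/2, d(BU,M)=29, d(BU,S)=71/2
2. join M+S (d=4, Q=-309/2) ⇒ MS; edges |M|=55/12, |S|=-7/12
  updated: d(BU,MS)=121/4, d(G,MS)=51/2, d(H,MS)=35/2
3. join BU+G (d=57/2, Q=-409/4) ⇒ BGU; edges |BU|=297/16, |G|=159/16
  updated: d(BGU,H)=9, d(BGU,MS)=109/8
4. join BGU+H (d=9, Q=-321/8) ⇒ BGHU; edges |BGU|=41/16, |H|=103/16
  updated: d(BGHU,MS)=177/16
5. join BGHU+MS (d=177/16) ⇒ BGHMSU; edges |BGHU|=177/32, |MS|=177/32
final tree: ((((B:29/8,U:11/8):297/16,G:159/16):41/16,H:103/16):177/32,(M:55/12,S:-7/12):177/32)
total length: 921/16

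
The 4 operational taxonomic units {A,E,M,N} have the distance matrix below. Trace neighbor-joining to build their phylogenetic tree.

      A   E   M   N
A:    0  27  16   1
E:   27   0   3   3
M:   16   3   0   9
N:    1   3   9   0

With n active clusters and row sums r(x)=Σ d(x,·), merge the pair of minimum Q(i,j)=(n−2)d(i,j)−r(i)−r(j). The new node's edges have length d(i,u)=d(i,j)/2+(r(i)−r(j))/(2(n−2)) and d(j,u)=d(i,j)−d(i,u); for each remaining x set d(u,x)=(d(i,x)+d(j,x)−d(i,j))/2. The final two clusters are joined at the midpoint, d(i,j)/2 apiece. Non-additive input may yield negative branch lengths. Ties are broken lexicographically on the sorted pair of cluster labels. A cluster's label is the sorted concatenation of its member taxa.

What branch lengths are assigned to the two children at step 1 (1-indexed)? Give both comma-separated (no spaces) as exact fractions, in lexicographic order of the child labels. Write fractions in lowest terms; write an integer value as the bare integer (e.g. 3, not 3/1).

33/4,-29/4

step 1: merge (A,N) at d=1, Q=-55; branch lengths A→33/4, N→-29/4; new cluster AN
  updated: d(AN,E)=29/2, d(AN,M)=12
step 2: merge (AN,E) at d=29/2, Q=-59/2; branch lengths AN→47/4, E→11/4; new cluster AEN
  updated: d(AEN,M)=1/4
step 3: merge (AEN,M) at d=1/4; branch lengths AEN→1/8, M→1/8; new cluster AEMN
final tree: (((A:33/4,N:-29/4):47/4,E:11/4):1/8,M:1/8)
total length: 63/4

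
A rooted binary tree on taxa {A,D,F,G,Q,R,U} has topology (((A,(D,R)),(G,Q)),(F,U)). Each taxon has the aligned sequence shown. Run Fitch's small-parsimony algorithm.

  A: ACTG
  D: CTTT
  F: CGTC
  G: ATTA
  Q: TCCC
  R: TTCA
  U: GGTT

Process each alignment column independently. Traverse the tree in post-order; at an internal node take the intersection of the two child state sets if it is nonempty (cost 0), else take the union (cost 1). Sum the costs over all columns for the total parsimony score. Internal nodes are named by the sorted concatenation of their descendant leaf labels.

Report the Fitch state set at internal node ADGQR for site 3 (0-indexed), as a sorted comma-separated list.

A

[col 0] DR: children D:{C}, R:{T} ∪→ {C,T}; cost 1
[col 0] ADR: children A:{A}, DR:{C,T} ∪→ {A,C,T}; cost 1
[col 0] GQ: children G:{A}, Q:{T} ∪→ {A,T}; cost 1
[col 0] ADGQR: children ADR:{A,C,T}, GQ:{A,T} ∩→ {A,T}; cost 0
[col 0] FU: children F:{C}, U:{G} ∪→ {C,G}; cost 1
[col 0] ADFGQRU: children ADGQR:{A,T}, FU:{C,G} ∪→ {A,C,G,T}; cost 1
[col 1] DR: children D:{T}, R:{T} ∩→ {T}; cost 0
[col 1] ADR: children A:{C}, DR:{T} ∪→ {C,T}; cost 1
[col 1] GQ: children G:{T}, Q:{C} ∪→ {C,T}; cost 1
[col 1] ADGQR: children ADR:{C,T}, GQ:{C,T} ∩→ {C,T}; cost 0
[col 1] FU: children F:{G}, U:{G} ∩→ {G}; cost 0
[col 1] ADFGQRU: children ADGQR:{C,T}, FU:{G} ∪→ {C,G,T}; cost 1
[col 2] DR: children D:{T}, R:{C} ∪→ {C,T}; cost 1
[col 2] ADR: children A:{T}, DR:{C,T} ∩→ {T}; cost 0
[col 2] GQ: children G:{T}, Q:{C} ∪→ {C,T}; cost 1
[col 2] ADGQR: children ADR:{T}, GQ:{C,T} ∩→ {T}; cost 0
[col 2] FU: children F:{T}, U:{T} ∩→ {T}; cost 0
[col 2] ADFGQRU: children ADGQR:{T}, FU:{T} ∩→ {T}; cost 0
[col 3] DR: children D:{T}, R:{A} ∪→ {A,T}; cost 1
[col 3] ADR: children A:{G}, DR:{A,T} ∪→ {A,G,T}; cost 1
[col 3] GQ: children G:{A}, Q:{C} ∪→ {A,C}; cost 1
[col 3] ADGQR: children ADR:{A,G,T}, GQ:{A,C} ∩→ {A}; cost 0
[col 3] FU: children F:{C}, U:{T} ∪→ {C,T}; cost 1
[col 3] ADFGQRU: children ADGQR:{A}, FU:{C,T} ∪→ {A,C,T}; cost 1
per-site changes: [5, 3, 2, 5]; total = 15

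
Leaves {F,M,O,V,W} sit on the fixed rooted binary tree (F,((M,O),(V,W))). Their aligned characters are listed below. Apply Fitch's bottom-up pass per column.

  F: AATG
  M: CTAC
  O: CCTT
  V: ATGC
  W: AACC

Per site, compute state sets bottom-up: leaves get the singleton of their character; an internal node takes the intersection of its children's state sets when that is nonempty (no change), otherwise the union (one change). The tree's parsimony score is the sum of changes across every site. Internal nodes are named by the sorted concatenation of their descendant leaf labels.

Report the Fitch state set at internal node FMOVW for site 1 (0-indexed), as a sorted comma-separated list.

A,T

MO@0: {C} ∩ {C} = {C} (intersection, +0)
VW@0: {A} ∩ {A} = {A} (intersection, +0)
MOVW@0: {C} ∪ {A} = {A,C} (union, +1)
FMOVW@0: {A} ∩ {A,C} = {A} (intersection, +0)
MO@1: {T} ∪ {C} = {C,T} (union, +1)
VW@1: {T} ∪ {A} = {A,T} (union, +1)
MOVW@1: {C,T} ∩ {A,T} = {T} (intersection, +0)
FMOVW@1: {A} ∪ {T} = {A,T} (union, +1)
MO@2: {A} ∪ {T} = {A,T} (union, +1)
VW@2: {G} ∪ {C} = {C,G} (union, +1)
MOVW@2: {A,T} ∪ {C,G} = {A,C,G,T} (union, +1)
FMOVW@2: {T} ∩ {A,C,G,T} = {T} (intersection, +0)
MO@3: {C} ∪ {T} = {C,T} (union, +1)
VW@3: {C} ∩ {C} = {C} (intersection, +0)
MOVW@3: {C,T} ∩ {C} = {C} (intersection, +0)
FMOVW@3: {G} ∪ {C} = {C,G} (union, +1)
per-site changes: [1, 3, 3, 2]; total = 9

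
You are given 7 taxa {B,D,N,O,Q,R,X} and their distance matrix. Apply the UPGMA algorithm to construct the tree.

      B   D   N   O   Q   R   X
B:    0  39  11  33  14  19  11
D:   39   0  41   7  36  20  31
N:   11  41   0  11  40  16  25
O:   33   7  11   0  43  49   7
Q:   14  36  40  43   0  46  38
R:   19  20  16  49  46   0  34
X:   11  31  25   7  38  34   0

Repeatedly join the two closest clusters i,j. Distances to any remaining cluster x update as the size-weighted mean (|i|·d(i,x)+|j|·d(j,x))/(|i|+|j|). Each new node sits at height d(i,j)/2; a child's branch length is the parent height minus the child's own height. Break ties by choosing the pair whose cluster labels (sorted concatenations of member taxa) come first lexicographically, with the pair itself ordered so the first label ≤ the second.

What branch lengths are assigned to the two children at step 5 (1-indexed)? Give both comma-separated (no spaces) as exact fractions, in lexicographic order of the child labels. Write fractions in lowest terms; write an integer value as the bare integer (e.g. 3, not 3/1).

iteration 1: select D,O (d=7); attach at lengths (7/2, 7/2); label the merged cluster DO
  updated: d(B,DO)=36, d(DO,N)=26, d(DO,Q)=79/2, d(DO,R)=69/2, d(DO,X)=19
iteration 2: select B,N (d=11); attach at lengths (11/2, 11/2); label the merged cluster BN
  updated: d(BN,DO)=31, d(BN,Q)=27, d(BN,R)=35/2, d(BN,X)=18
iteration 3: select BN,R (d=35/2); attach at lengths (13/4, 35/4); label the merged cluster BNR
  updated: d(BNR,DO)=193/6, d(BNR,Q)=100/3, d(BNR,X)=70/3
iteration 4: select DO,X (d=19); attach at lengths (6, 19/2); label the merged cluster DOX
  updated: d(BNR,DOX)=263/9, d(DOX,Q)=39
iteration 5: select BNR,DOX (d=263/9); attach at lengths (211/36, 46/9); label the merged cluster BDNORX
  updated: d(BDNORX,Q)=217/6
iteration 6: select BDNORX,Q (d=217/6); attach at lengths (125/36, 217/12); label the merged cluster BDNOQRX
final tree: ((((B:11/2,N:11/2):13/4,R:35/4):211/36,((D:7/2,O:7/2):6,X:19/2):46/9):125/36,Q:217/12)
total length: 2809/36

211/36,46/9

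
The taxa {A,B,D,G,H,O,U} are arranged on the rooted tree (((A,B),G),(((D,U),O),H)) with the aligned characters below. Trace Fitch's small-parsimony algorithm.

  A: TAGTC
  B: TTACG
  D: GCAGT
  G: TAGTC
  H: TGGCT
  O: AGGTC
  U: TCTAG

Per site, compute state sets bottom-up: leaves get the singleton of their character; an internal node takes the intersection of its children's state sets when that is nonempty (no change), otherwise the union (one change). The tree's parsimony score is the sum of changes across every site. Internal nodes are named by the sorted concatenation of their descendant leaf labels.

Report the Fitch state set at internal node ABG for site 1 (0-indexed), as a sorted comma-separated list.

site 0, node AB: A={T} ∩ B={T} → {T} (+0)
site 0, node ABG: AB={T} ∩ G={T} → {T} (+0)
site 0, node DU: D={G} ∪ U={T} → {G,T} (+1)
site 0, node DOU: DU={G,T} ∪ O={A} → {A,G,T} (+1)
site 0, node DHOU: DOU={A,G,T} ∩ H={T} → {T} (+0)
site 0, node ABDGHOU: ABG={T} ∩ DHOU={T} → {T} (+0)
site 1, node AB: A={A} ∪ B={T} → {A,T} (+1)
site 1, node ABG: AB={A,T} ∩ G={A} → {A} (+0)
site 1, node DU: D={C} ∩ U={C} → {C} (+0)
site 1, node DOU: DU={C} ∪ O={G} → {C,G} (+1)
site 1, node DHOU: DOU={C,G} ∩ H={G} → {G} (+0)
site 1, node ABDGHOU: ABG={A} ∪ DHOU={G} → {A,G} (+1)
site 2, node AB: A={G} ∪ B={A} → {A,G} (+1)
site 2, node ABG: AB={A,G} ∩ G={G} → {G} (+0)
site 2, node DU: D={A} ∪ U={T} → {A,T} (+1)
site 2, node DOU: DU={A,T} ∪ O={G} → {A,G,T} (+1)
site 2, node DHOU: DOU={A,G,T} ∩ H={G} → {G} (+0)
site 2, node ABDGHOU: ABG={G} ∩ DHOU={G} → {G} (+0)
site 3, node AB: A={T} ∪ B={C} → {C,T} (+1)
site 3, node ABG: AB={C,T} ∩ G={T} → {T} (+0)
site 3, node DU: D={G} ∪ U={A} → {A,G} (+1)
site 3, node DOU: DU={A,G} ∪ O={T} → {A,G,T} (+1)
site 3, node DHOU: DOU={A,G,T} ∪ H={C} → {A,C,G,T} (+1)
site 3, node ABDGHOU: ABG={T} ∩ DHOU={A,C,G,T} → {T} (+0)
site 4, node AB: A={C} ∪ B={G} → {C,G} (+1)
site 4, node ABG: AB={C,G} ∩ G={C} → {C} (+0)
site 4, node DU: D={T} ∪ U={G} → {G,T} (+1)
site 4, node DOU: DU={G,T} ∪ O={C} → {C,G,T} (+1)
site 4, node DHOU: DOU={C,G,T} ∩ H={T} → {T} (+0)
site 4, node ABDGHOU: ABG={C} ∪ DHOU={T} → {C,T} (+1)
per-site changes: [2, 3, 3, 4, 4]; total = 16

A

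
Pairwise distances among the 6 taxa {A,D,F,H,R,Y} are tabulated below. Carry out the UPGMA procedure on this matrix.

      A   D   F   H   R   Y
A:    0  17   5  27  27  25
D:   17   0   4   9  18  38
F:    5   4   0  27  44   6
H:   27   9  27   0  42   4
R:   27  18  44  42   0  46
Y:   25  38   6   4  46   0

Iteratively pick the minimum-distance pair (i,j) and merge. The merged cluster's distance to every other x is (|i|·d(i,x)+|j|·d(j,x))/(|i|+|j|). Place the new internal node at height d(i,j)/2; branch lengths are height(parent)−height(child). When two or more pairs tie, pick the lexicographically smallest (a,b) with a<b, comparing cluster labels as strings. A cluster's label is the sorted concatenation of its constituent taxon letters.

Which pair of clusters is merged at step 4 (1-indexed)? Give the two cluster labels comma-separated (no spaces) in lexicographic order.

1. join D+F (d=4) ⇒ DF; edges |D|=2, |F|=2
  updated: d(A,DF)=11, d(DF,H)=18, d(DF,R)=31, d(DF,Y)=22
2. join H+Y (d=4) ⇒ HY; edges |H|=2, |Y|=2
  updated: d(A,HY)=26, d(DF,HY)=20, d(HY,R)=44
3. join A+DF (d=11) ⇒ ADF; edges |A|=11/2, |DF|=7/2
  updated: d(ADF,HY)=22, d(ADF,R)=89/3
4. join ADF+HY (d=22) ⇒ ADFHY; edges |ADF|=11/2, |HY|=9
  updated: d(ADFHY,R)=177/5
5. join ADFHY+R (d=177/5) ⇒ ADFHRY; edges |ADFHY|=67/10, |R|=177/10
final tree: (((A:11/2,(D:2,F:2):7/2):11/2,(H:2,Y:2):9):67/10,R:177/10)
total length: 559/10

ADF,HY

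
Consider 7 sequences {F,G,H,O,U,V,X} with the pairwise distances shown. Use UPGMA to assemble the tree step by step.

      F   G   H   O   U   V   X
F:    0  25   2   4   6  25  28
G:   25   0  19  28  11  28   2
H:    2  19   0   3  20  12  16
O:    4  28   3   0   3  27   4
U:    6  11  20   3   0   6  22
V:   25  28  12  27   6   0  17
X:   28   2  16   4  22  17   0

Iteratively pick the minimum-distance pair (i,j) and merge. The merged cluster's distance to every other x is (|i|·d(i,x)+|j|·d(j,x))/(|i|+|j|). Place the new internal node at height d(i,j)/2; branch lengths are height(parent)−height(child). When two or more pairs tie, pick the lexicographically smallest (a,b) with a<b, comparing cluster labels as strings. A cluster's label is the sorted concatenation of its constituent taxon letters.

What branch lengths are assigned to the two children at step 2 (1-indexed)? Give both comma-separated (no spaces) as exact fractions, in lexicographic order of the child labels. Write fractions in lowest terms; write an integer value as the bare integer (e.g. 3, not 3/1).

iteration 1: select F,H (d=2); attach at lengths (1, 1); label the merged cluster FH
  updated: d(FH,G)=22, d(FH,O)=7/2, d(FH,U)=13, d(FH,V)=37/2, d(FH,X)=22
iteration 2: select G,X (d=2); attach at lengths (1, 1); label the merged cluster GX
  updated: d(FH,GX)=22, d(GX,O)=16, d(GX,U)=33/2, d(GX,V)=45/2
iteration 3: select O,U (d=3); attach at lengths (3/2, 3/2); label the merged cluster OU
  updated: d(FH,OU)=33/4, d(GX,OU)=65/4, d(OU,V)=33/2
iteration 4: select FH,OU (d=33/4); attach at lengths (25/8, 21/8); label the merged cluster FHOU
  updated: d(FHOU,GX)=153/8, d(FHOU,V)=35/2
iteration 5: select FHOU,V (d=35/2); attach at lengths (37/8, 35/4); label the merged cluster FHOUV
  updated: d(FHOUV,GX)=99/5
iteration 6: select FHOUV,GX (d=99/5); attach at lengths (23/20, 89/10); label the merged cluster FGHOUVX
final tree: ((((F:1,H:1):25/8,(O:3/2,U:3/2):21/8):37/8,V:35/4):23/20,(G:1,X:1):89/10)
total length: 1447/40

1,1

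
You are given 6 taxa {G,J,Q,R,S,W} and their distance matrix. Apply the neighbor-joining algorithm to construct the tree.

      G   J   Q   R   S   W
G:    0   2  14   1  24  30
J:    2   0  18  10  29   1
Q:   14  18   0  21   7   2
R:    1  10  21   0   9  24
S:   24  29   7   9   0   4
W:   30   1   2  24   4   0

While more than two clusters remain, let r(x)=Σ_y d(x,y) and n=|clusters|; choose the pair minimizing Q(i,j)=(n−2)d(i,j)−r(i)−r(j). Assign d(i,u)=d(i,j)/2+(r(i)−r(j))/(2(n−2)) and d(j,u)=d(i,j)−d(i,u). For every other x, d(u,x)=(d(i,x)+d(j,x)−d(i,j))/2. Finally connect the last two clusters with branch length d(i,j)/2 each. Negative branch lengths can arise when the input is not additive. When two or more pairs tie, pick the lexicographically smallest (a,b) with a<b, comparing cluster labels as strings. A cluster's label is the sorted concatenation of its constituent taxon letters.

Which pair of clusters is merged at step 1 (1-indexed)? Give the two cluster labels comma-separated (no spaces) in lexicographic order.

G,R

1. join G+R (d=1, Q=-132) ⇒ GR; edges |G|=5/4, |R|=-1/4
  updated: d(GR,J)=11/2, d(GR,Q)=17, d(GR,S)=16, d(GR,W)=53/2
2. join GR+J (d=11/2, Q=-102) ⇒ GJR; edges |GR|=14/3, |J|=5/6
  updated: d(GJR,Q)=59/4, d(GJR,S)=79/4, d(GJR,W)=11
3. join GJR+W (d=11, Q=-81/2) ⇒ GJRW; edges |GJR|=101/8, |W|=-13/8
  updated: d(GJRW,Q)=23/8, d(GJRW,S)=51/8
4. join GJRW+Q (d=23/8, Q=-65/4) ⇒ GJQRW; edges |GJRW|=9/8, |Q|=7/4
  updated: d(GJQRW,S)=21/4
5. join GJQRW+S (d=21/4) ⇒ GJQRSW; edges |GJQRW|=21/8, |S|=21/8
final tree: (((((G:5/4,R:-1/4):14/3,J:5/6):101/8,W:-13/8):9/8,Q:7/4):21/8,S:21/8)
total length: 205/8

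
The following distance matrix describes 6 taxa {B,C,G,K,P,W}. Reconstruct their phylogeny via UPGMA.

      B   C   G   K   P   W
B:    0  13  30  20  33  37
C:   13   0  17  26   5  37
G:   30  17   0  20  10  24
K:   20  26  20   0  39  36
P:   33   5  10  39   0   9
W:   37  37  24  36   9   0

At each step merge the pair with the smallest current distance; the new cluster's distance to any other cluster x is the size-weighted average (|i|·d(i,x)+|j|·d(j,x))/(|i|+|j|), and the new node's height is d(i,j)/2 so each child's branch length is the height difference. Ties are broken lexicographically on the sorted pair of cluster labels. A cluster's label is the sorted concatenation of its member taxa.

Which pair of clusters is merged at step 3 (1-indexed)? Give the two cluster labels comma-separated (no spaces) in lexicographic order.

step 1: merge (C,P) at d=5; branch lengths C→5/2, P→5/2; new cluster CP
  updated: d(B,CP)=23, d(CP,G)=27/2, d(CP,K)=65/2, d(CP,W)=23
step 2: merge (CP,G) at d=27/2; branch lengths CP→17/4, G→27/4; new cluster CGP
  updated: d(B,CGP)=76/3, d(CGP,K)=85/3, d(CGP,W)=70/3
step 3: merge (B,K) at d=20; branch lengths B→10, K→10; new cluster BK
  updated: d(BK,CGP)=161/6, d(BK,W)=73/2
step 4: merge (CGP,W) at d=70/3; branch lengths CGP→59/12, W→35/3; new cluster CGPW
  updated: d(BK,CGPW)=117/4
step 5: merge (BK,CGPW) at d=117/4; branch lengths BK→37/8, CGPW→71/24; new cluster BCGKPW
final tree: ((B:10,K:10):37/8,(((C:5/2,P:5/2):17/4,G:27/4):59/12,W:35/3):71/24)
total length: 361/6

B,K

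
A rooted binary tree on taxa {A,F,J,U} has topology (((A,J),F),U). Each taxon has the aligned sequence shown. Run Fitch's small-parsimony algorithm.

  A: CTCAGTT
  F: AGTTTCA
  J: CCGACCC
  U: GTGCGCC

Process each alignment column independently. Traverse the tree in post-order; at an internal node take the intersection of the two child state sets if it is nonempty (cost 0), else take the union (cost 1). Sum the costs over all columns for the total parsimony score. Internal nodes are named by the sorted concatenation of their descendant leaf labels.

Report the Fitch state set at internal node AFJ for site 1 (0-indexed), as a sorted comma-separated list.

AJ@0: {C} ∩ {C} = {C} (intersection, +0)
AFJ@0: {C} ∪ {A} = {A,C} (union, +1)
AFJU@0: {A,C} ∪ {G} = {A,C,G} (union, +1)
AJ@1: {T} ∪ {C} = {C,T} (union, +1)
AFJ@1: {C,T} ∪ {G} = {C,G,T} (union, +1)
AFJU@1: {C,G,T} ∩ {T} = {T} (intersection, +0)
AJ@2: {C} ∪ {G} = {C,G} (union, +1)
AFJ@2: {C,G} ∪ {T} = {C,G,T} (union, +1)
AFJU@2: {C,G,T} ∩ {G} = {G} (intersection, +0)
AJ@3: {A} ∩ {A} = {A} (intersection, +0)
AFJ@3: {A} ∪ {T} = {A,T} (union, +1)
AFJU@3: {A,T} ∪ {C} = {A,C,T} (union, +1)
AJ@4: {G} ∪ {C} = {C,G} (union, +1)
AFJ@4: {C,G} ∪ {T} = {C,G,T} (union, +1)
AFJU@4: {C,G,T} ∩ {G} = {G} (intersection, +0)
AJ@5: {T} ∪ {C} = {C,T} (union, +1)
AFJ@5: {C,T} ∩ {C} = {C} (intersection, +0)
AFJU@5: {C} ∩ {C} = {C} (intersection, +0)
AJ@6: {T} ∪ {C} = {C,T} (union, +1)
AFJ@6: {C,T} ∪ {A} = {A,C,T} (union, +1)
AFJU@6: {A,C,T} ∩ {C} = {C} (intersection, +0)
per-site changes: [2, 2, 2, 2, 2, 1, 2]; total = 13

C,G,T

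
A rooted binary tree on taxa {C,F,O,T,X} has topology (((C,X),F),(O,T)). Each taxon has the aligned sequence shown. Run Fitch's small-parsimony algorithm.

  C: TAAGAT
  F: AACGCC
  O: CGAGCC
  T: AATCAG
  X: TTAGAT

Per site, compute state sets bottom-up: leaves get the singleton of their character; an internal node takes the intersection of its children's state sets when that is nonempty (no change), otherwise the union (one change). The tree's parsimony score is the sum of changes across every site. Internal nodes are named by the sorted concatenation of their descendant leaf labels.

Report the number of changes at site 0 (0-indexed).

2

[col 0] CX: children C:{T}, X:{T} ∩→ {T}; cost 0
[col 0] CFX: children CX:{T}, F:{A} ∪→ {A,T}; cost 1
[col 0] OT: children O:{C}, T:{A} ∪→ {A,C}; cost 1
[col 0] CFOTX: children CFX:{A,T}, OT:{A,C} ∩→ {A}; cost 0
[col 1] CX: children C:{A}, X:{T} ∪→ {A,T}; cost 1
[col 1] CFX: children CX:{A,T}, F:{A} ∩→ {A}; cost 0
[col 1] OT: children O:{G}, T:{A} ∪→ {A,G}; cost 1
[col 1] CFOTX: children CFX:{A}, OT:{A,G} ∩→ {A}; cost 0
[col 2] CX: children C:{A}, X:{A} ∩→ {A}; cost 0
[col 2] CFX: children CX:{A}, F:{C} ∪→ {A,C}; cost 1
[col 2] OT: children O:{A}, T:{T} ∪→ {A,T}; cost 1
[col 2] CFOTX: children CFX:{A,C}, OT:{A,T} ∩→ {A}; cost 0
[col 3] CX: children C:{G}, X:{G} ∩→ {G}; cost 0
[col 3] CFX: children CX:{G}, F:{G} ∩→ {G}; cost 0
[col 3] OT: children O:{G}, T:{C} ∪→ {C,G}; cost 1
[col 3] CFOTX: children CFX:{G}, OT:{C,G} ∩→ {G}; cost 0
[col 4] CX: children C:{A}, X:{A} ∩→ {A}; cost 0
[col 4] CFX: children CX:{A}, F:{C} ∪→ {A,C}; cost 1
[col 4] OT: children O:{C}, T:{A} ∪→ {A,C}; cost 1
[col 4] CFOTX: children CFX:{A,C}, OT:{A,C} ∩→ {A,C}; cost 0
[col 5] CX: children C:{T}, X:{T} ∩→ {T}; cost 0
[col 5] CFX: children CX:{T}, F:{C} ∪→ {C,T}; cost 1
[col 5] OT: children O:{C}, T:{G} ∪→ {C,G}; cost 1
[col 5] CFOTX: children CFX:{C,T}, OT:{C,G} ∩→ {C}; cost 0
per-site changes: [2, 2, 2, 1, 2, 2]; total = 11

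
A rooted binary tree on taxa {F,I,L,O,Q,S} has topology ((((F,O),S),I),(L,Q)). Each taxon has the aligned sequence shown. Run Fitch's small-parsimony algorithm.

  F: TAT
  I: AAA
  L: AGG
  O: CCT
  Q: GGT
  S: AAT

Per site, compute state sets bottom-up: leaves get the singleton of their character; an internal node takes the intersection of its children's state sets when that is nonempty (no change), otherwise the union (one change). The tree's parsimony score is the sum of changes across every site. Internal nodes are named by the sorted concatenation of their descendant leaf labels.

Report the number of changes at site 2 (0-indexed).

FO@0: {T} ∪ {C} = {C,T} (union, +1)
FOS@0: {C,T} ∪ {A} = {A,C,T} (union, +1)
FIOS@0: {A,C,T} ∩ {A} = {A} (intersection, +0)
LQ@0: {A} ∪ {G} = {A,G} (union, +1)
FILOQS@0: {A} ∩ {A,G} = {A} (intersection, +0)
FO@1: {A} ∪ {C} = {A,C} (union, +1)
FOS@1: {A,C} ∩ {A} = {A} (intersection, +0)
FIOS@1: {A} ∩ {A} = {A} (intersection, +0)
LQ@1: {G} ∩ {G} = {G} (intersection, +0)
FILOQS@1: {A} ∪ {G} = {A,G} (union, +1)
FO@2: {T} ∩ {T} = {T} (intersection, +0)
FOS@2: {T} ∩ {T} = {T} (intersection, +0)
FIOS@2: {T} ∪ {A} = {A,T} (union, +1)
LQ@2: {G} ∪ {T} = {G,T} (union, +1)
FILOQS@2: {A,T} ∩ {G,T} = {T} (intersection, +0)
per-site changes: [3, 2, 2]; total = 7

2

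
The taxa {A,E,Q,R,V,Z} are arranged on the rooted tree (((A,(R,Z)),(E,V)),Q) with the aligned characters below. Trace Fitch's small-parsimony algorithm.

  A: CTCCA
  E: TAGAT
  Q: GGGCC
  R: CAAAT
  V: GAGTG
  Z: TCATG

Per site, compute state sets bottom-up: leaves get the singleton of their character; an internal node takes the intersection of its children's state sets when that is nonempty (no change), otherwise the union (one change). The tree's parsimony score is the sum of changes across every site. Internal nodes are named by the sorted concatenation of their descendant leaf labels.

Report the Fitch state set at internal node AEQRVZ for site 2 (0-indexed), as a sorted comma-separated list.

G

RZ@0: {C} ∪ {T} = {C,T} (union, +1)
ARZ@0: {C} ∩ {C,T} = {C} (intersection, +0)
EV@0: {T} ∪ {G} = {G,T} (union, +1)
AERVZ@0: {C} ∪ {G,T} = {C,G,T} (union, +1)
AEQRVZ@0: {C,G,T} ∩ {G} = {G} (intersection, +0)
RZ@1: {A} ∪ {C} = {A,C} (union, +1)
ARZ@1: {T} ∪ {A,C} = {A,C,T} (union, +1)
EV@1: {A} ∩ {A} = {A} (intersection, +0)
AERVZ@1: {A,C,T} ∩ {A} = {A} (intersection, +0)
AEQRVZ@1: {A} ∪ {G} = {A,G} (union, +1)
RZ@2: {A} ∩ {A} = {A} (intersection, +0)
ARZ@2: {C} ∪ {A} = {A,C} (union, +1)
EV@2: {G} ∩ {G} = {G} (intersection, +0)
AERVZ@2: {A,C} ∪ {G} = {A,C,G} (union, +1)
AEQRVZ@2: {A,C,G} ∩ {G} = {G} (intersection, +0)
RZ@3: {A} ∪ {T} = {A,T} (union, +1)
ARZ@3: {C} ∪ {A,T} = {A,C,T} (union, +1)
EV@3: {A} ∪ {T} = {A,T} (union, +1)
AERVZ@3: {A,C,T} ∩ {A,T} = {A,T} (intersection, +0)
AEQRVZ@3: {A,T} ∪ {C} = {A,C,T} (union, +1)
RZ@4: {T} ∪ {G} = {G,T} (union, +1)
ARZ@4: {A} ∪ {G,T} = {A,G,T} (union, +1)
EV@4: {T} ∪ {G} = {G,T} (union, +1)
AERVZ@4: {A,G,T} ∩ {G,T} = {G,T} (intersection, +0)
AEQRVZ@4: {G,T} ∪ {C} = {C,G,T} (union, +1)
per-site changes: [3, 3, 2, 4, 4]; total = 16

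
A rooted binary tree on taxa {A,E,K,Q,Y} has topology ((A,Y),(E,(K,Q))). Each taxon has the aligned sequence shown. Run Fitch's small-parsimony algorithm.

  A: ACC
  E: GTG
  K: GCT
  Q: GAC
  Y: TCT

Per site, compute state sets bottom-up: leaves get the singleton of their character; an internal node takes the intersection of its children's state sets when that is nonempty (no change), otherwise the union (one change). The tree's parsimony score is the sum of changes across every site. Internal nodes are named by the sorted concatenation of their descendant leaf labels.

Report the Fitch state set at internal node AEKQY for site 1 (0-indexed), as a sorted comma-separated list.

C

[col 0] AY: children A:{A}, Y:{T} ∪→ {A,T}; cost 1
[col 0] KQ: children K:{G}, Q:{G} ∩→ {G}; cost 0
[col 0] EKQ: children E:{G}, KQ:{G} ∩→ {G}; cost 0
[col 0] AEKQY: children AY:{A,T}, EKQ:{G} ∪→ {A,G,T}; cost 1
[col 1] AY: children A:{C}, Y:{C} ∩→ {C}; cost 0
[col 1] KQ: children K:{C}, Q:{A} ∪→ {A,C}; cost 1
[col 1] EKQ: children E:{T}, KQ:{A,C} ∪→ {A,C,T}; cost 1
[col 1] AEKQY: children AY:{C}, EKQ:{A,C,T} ∩→ {C}; cost 0
[col 2] AY: children A:{C}, Y:{T} ∪→ {C,T}; cost 1
[col 2] KQ: children K:{T}, Q:{C} ∪→ {C,T}; cost 1
[col 2] EKQ: children E:{G}, KQ:{C,T} ∪→ {C,G,T}; cost 1
[col 2] AEKQY: children AY:{C,T}, EKQ:{C,G,T} ∩→ {C,T}; cost 0
per-site changes: [2, 2, 3]; total = 7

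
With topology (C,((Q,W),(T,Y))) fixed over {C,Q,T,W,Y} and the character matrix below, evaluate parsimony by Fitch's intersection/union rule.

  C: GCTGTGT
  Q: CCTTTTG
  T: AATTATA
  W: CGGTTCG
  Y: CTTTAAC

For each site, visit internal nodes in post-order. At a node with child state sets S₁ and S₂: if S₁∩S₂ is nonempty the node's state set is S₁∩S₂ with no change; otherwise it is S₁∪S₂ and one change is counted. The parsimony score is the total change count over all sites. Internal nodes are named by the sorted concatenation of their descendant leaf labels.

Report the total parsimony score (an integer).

site 0, node QW: Q={C} ∩ W={C} → {C} (+0)
site 0, node TY: T={A} ∪ Y={C} → {A,C} (+1)
site 0, node QTWY: QW={C} ∩ TY={A,C} → {C} (+0)
site 0, node CQTWY: C={G} ∪ QTWY={C} → {C,G} (+1)
site 1, node QW: Q={C} ∪ W={G} → {C,G} (+1)
site 1, node TY: T={A} ∪ Y={T} → {A,T} (+1)
site 1, node QTWY: QW={C,G} ∪ TY={A,T} → {A,C,G,T} (+1)
site 1, node CQTWY: C={C} ∩ QTWY={A,C,G,T} → {C} (+0)
site 2, node QW: Q={T} ∪ W={G} → {G,T} (+1)
site 2, node TY: T={T} ∩ Y={T} → {T} (+0)
site 2, node QTWY: QW={G,T} ∩ TY={T} → {T} (+0)
site 2, node CQTWY: C={T} ∩ QTWY={T} → {T} (+0)
site 3, node QW: Q={T} ∩ W={T} → {T} (+0)
site 3, node TY: T={T} ∩ Y={T} → {T} (+0)
site 3, node QTWY: QW={T} ∩ TY={T} → {T} (+0)
site 3, node CQTWY: C={G} ∪ QTWY={T} → {G,T} (+1)
site 4, node QW: Q={T} ∩ W={T} → {T} (+0)
site 4, node TY: T={A} ∩ Y={A} → {A} (+0)
site 4, node QTWY: QW={T} ∪ TY={A} → {A,T} (+1)
site 4, node CQTWY: C={T} ∩ QTWY={A,T} → {T} (+0)
site 5, node QW: Q={T} ∪ W={C} → {C,T} (+1)
site 5, node TY: T={T} ∪ Y={A} → {A,T} (+1)
site 5, node QTWY: QW={C,T} ∩ TY={A,T} → {T} (+0)
site 5, node CQTWY: C={G} ∪ QTWY={T} → {G,T} (+1)
site 6, node QW: Q={G} ∩ W={G} → {G} (+0)
site 6, node TY: T={A} ∪ Y={C} → {A,C} (+1)
site 6, node QTWY: QW={G} ∪ TY={A,C} → {A,C,G} (+1)
site 6, node CQTWY: C={T} ∪ QTWY={A,C,G} → {A,C,G,T} (+1)
per-site changes: [2, 3, 1, 1, 1, 3, 3]; total = 14

14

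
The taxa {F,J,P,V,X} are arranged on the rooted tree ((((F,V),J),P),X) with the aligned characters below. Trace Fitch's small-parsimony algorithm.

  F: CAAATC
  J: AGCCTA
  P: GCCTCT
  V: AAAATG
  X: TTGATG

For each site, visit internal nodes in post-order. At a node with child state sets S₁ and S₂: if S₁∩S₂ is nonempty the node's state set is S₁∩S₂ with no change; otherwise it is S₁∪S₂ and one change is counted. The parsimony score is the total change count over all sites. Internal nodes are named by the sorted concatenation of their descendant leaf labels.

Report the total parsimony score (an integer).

14

site 0, node FV: F={C} ∪ V={A} → {A,C} (+1)
site 0, node FJV: FV={A,C} ∩ J={A} → {A} (+0)
site 0, node FJPV: FJV={A} ∪ P={G} → {A,G} (+1)
site 0, node FJPVX: FJPV={A,G} ∪ X={T} → {A,G,T} (+1)
site 1, node FV: F={A} ∩ V={A} → {A} (+0)
site 1, node FJV: FV={A} ∪ J={G} → {A,G} (+1)
site 1, node FJPV: FJV={A,G} ∪ P={C} → {A,C,G} (+1)
site 1, node FJPVX: FJPV={A,C,G} ∪ X={T} → {A,C,G,T} (+1)
site 2, node FV: F={A} ∩ V={A} → {A} (+0)
site 2, node FJV: FV={A} ∪ J={C} → {A,C} (+1)
site 2, node FJPV: FJV={A,C} ∩ P={C} → {C} (+0)
site 2, node FJPVX: FJPV={C} ∪ X={G} → {C,G} (+1)
site 3, node FV: F={A} ∩ V={A} → {A} (+0)
site 3, node FJV: FV={A} ∪ J={C} → {A,C} (+1)
site 3, node FJPV: FJV={A,C} ∪ P={T} → {A,C,T} (+1)
site 3, node FJPVX: FJPV={A,C,T} ∩ X={A} → {A} (+0)
site 4, node FV: F={T} ∩ V={T} → {T} (+0)
site 4, node FJV: FV={T} ∩ J={T} → {T} (+0)
site 4, node FJPV: FJV={T} ∪ P={C} → {C,T} (+1)
site 4, node FJPVX: FJPV={C,T} ∩ X={T} → {T} (+0)
site 5, node FV: F={C} ∪ V={G} → {C,G} (+1)
site 5, node FJV: FV={C,G} ∪ J={A} → {A,C,G} (+1)
site 5, node FJPV: FJV={A,C,G} ∪ P={T} → {A,C,G,T} (+1)
site 5, node FJPVX: FJPV={A,C,G,T} ∩ X={G} → {G} (+0)
per-site changes: [3, 3, 2, 2, 1, 3]; total = 14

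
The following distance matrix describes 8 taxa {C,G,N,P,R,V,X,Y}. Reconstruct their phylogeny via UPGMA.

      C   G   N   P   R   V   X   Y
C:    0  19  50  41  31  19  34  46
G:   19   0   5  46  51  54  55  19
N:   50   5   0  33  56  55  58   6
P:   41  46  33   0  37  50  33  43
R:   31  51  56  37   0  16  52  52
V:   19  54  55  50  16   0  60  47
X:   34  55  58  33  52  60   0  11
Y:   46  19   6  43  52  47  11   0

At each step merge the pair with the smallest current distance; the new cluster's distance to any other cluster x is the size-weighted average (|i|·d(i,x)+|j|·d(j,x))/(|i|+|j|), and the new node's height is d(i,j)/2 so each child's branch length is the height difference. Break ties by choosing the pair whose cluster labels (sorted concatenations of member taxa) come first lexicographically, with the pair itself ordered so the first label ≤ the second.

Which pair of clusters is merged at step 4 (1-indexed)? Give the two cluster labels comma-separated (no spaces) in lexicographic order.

C,RV

iteration 1: select G,N (d=5); attach at lengths (5/2, 5/2); label the merged cluster GN
  updated: d(C,GN)=69/2, d(GN,P)=79/2, d(GN,R)=107/2, d(GN,V)=109/2, d(GN,X)=113/2, d(GN,Y)=25/2
iteration 2: select X,Y (d=11); attach at lengths (11/2, 11/2); label the merged cluster XY
  updated: d(C,XY)=40, d(GN,XY)=69/2, d(P,XY)=38, d(R,XY)=52, d(V,XY)=107/2
iteration 3: select R,V (d=16); attach at lengths (8, 8); label the merged cluster RV
  updated: d(C,RV)=25, d(GN,RV)=54, d(P,RV)=87/2, d(RV,XY)=211/4
iteration 4: select C,RV (d=25); attach at lengths (25/2, 9/2); label the merged cluster CRV
  updated: d(CRV,GN)=95/2, d(CRV,P)=128/3, d(CRV,XY)=97/2
iteration 5: select GN,XY (d=69/2); attach at lengths (59/4, 47/4); label the merged cluster GNXY
  updated: d(CRV,GNXY)=48, d(GNXY,P)=155/4
iteration 6: select GNXY,P (d=155/4); attach at lengths (17/8, 155/8); label the merged cluster GNPXY
  updated: d(CRV,GNPXY)=704/15
iteration 7: select CRV,GNPXY (d=704/15); attach at lengths (329/30, 491/120); label the merged cluster CGNPRVXY
final tree: ((C:25/2,(R:8,V:8):9/2):329/30,(((G:5/2,N:5/2):59/4,(X:11/2,Y:11/2):47/4):17/8,P:155/8):491/120)
total length: 13447/120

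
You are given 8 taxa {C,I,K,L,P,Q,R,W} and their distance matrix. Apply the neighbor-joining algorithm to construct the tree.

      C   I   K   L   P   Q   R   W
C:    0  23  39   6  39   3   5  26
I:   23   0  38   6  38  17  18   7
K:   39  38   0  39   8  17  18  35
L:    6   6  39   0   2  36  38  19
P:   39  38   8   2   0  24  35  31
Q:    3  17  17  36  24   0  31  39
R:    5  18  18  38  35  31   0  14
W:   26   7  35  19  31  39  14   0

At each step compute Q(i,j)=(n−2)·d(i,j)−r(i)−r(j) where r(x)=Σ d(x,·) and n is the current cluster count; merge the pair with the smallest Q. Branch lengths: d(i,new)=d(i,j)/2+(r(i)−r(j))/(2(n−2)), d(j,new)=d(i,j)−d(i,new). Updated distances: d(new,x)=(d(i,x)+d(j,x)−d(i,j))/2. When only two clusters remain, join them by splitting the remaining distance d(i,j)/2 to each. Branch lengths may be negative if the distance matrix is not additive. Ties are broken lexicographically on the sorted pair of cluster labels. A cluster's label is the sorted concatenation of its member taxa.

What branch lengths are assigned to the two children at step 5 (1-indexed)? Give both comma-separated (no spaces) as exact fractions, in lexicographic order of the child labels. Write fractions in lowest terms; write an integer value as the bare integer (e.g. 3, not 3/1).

131/16,87/16

iteration 1: select K,P (d=8, Q=-323); attach at lengths (65/12, 31/12); label the merged cluster KP
  updated: d(C,KP)=35, d(I,KP)=34, d(KP,L)=33/2, d(KP,Q)=33/2, d(KP,R)=45/2, d(KP,W)=29
iteration 2: select C,Q (d=3, Q=-451/2); attach at lengths (-59/20, 119/20); label the merged cluster CQ
  updated: d(CQ,I)=37/2, d(CQ,KP)=97/4, d(CQ,L)=39/2, d(CQ,R)=33/2, d(CQ,W)=31
iteration 3: select KP,L (d=33/2, Q=-637/4); attach at lengths (373/32, 155/32); label the merged cluster KLP
  updated: d(CQ,KLP)=109/8, d(I,KLP)=47/4, d(KLP,R)=22, d(KLP,W)=63/4
iteration 4: select I,W (d=7, Q=-102); attach at lengths (17/12, 67/12); label the merged cluster IW
  updated: d(CQ,IW)=85/4, d(IW,KLP)=41/4, d(IW,R)=25/2
iteration 5: select CQ,KLP (d=109/8, Q=-70); attach at lengths (131/16, 87/16); label the merged cluster CKLPQ
  updated: d(CKLPQ,IW)=143/16, d(CKLPQ,R)=199/16
iteration 6: select CKLPQ,IW (d=143/16, Q=-271/8); attach at lengths (71/16, 9/2); label the merged cluster CIKLPQW
  updated: d(CIKLPQW,R)=8
iteration 7: select CIKLPQW,R (d=8); attach at lengths (4, 4); label the merged cluster CIKLPQRW
final tree: ((((C:-59/20,Q:119/20):131/16,((K:65/12,P:31/12):373/32,L:155/32):87/16):71/16,(I:17/12,W:67/12):9/2):4,R:4)
total length: 1041/16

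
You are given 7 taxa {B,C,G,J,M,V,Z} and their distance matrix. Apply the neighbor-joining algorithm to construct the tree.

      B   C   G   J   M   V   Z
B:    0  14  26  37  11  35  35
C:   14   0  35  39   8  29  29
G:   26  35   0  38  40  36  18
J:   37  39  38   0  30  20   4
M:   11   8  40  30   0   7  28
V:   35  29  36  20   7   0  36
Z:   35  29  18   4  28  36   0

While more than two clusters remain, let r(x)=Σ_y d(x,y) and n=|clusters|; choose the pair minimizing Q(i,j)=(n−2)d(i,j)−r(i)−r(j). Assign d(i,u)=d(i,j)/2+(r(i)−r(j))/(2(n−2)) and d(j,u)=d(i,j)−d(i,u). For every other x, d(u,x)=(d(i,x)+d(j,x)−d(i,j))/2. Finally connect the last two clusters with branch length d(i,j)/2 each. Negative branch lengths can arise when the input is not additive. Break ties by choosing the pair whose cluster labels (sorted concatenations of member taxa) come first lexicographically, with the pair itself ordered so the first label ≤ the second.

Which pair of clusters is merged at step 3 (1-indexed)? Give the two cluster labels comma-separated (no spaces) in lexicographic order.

iteration 1: select J,Z (d=4, Q=-298); attach at lengths (19/5, 1/5); label the merged cluster JZ
  updated: d(B,JZ)=34, d(C,JZ)=32, d(G,JZ)=26, d(JZ,M)=27, d(JZ,V)=26
iteration 2: select G,JZ (d=26, Q=-204); attach at lengths (61/4, 43/4); label the merged cluster GJZ
  updated: d(B,GJZ)=17, d(C,GJZ)=41/2, d(GJZ,M)=41/2, d(GJZ,V)=18
iteration 3: select M,V (d=7, Q=-229/2); attach at lengths (-43/12, 127/12); label the merged cluster MV
  updated: d(B,MV)=39/2, d(C,MV)=15, d(GJZ,MV)=63/4
iteration 4: select B,C (d=14, Q=-72); attach at lengths (29/4, 27/4); label the merged cluster BC
  updated: d(BC,GJZ)=47/4, d(BC,MV)=41/4
iteration 5: select BC,GJZ (d=47/4, Q=-151/4); attach at lengths (25/8, 69/8); label the merged cluster BCGJZ
  updated: d(BCGJZ,MV)=57/8
iteration 6: select BCGJZ,MV (d=57/8); attach at lengths (57/16, 57/16); label the merged cluster BCGJMVZ
final tree: (((B:29/4,C:27/4):25/8,(G:61/4,(J:19/5,Z:1/5):43/4):69/8):57/16,(M:-43/12,V:127/12):57/16)
total length: 559/8

M,V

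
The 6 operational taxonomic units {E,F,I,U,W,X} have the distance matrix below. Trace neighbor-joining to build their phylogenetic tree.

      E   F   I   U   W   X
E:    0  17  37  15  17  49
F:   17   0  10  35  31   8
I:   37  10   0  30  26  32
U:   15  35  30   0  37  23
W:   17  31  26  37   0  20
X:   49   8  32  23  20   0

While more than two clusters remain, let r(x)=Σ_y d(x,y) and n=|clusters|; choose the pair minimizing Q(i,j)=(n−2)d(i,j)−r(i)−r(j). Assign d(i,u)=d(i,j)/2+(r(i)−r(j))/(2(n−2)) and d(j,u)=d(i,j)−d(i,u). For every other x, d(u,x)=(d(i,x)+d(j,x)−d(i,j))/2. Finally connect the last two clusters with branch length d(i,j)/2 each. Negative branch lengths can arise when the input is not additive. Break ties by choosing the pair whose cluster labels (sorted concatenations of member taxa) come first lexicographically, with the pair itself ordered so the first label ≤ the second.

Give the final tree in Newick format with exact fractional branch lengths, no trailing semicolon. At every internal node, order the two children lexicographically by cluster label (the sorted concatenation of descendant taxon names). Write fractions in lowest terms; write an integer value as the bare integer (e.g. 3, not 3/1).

iteration 1: select E,U (d=15, Q=-215); attach at lengths (55/8, 65/8); label the merged cluster EU
  updated: d(EU,F)=37/2, d(EU,I)=26, d(EU,W)=39/2, d(EU,X)=57/2
iteration 2: select F,X (d=8, Q=-132); attach at lengths (1/2, 15/2); label the merged cluster FX
  updated: d(EU,FX)=39/2, d(FX,I)=17, d(FX,W)=43/2
iteration 3: select EU,W (d=39/2, Q=-93); attach at lengths (37/4, 41/4); label the merged cluster EUW
  updated: d(EUW,FX)=43/4, d(EUW,I)=65/4
iteration 4: select EUW,FX (d=43/4, Q=-44); attach at lengths (5, 23/4); label the merged cluster EFUWX
  updated: d(EFUWX,I)=45/4
iteration 5: select EFUWX,I (d=45/4); attach at lengths (45/8, 45/8); label the merged cluster EFIUWX
final tree: ((((E:55/8,U:65/8):37/4,W:41/4):5,(F:1/2,X:15/2):23/4):45/8,I:45/8)
total length: 129/2

((((E:55/8,U:65/8):37/4,W:41/4):5,(F:1/2,X:15/2):23/4):45/8,I:45/8)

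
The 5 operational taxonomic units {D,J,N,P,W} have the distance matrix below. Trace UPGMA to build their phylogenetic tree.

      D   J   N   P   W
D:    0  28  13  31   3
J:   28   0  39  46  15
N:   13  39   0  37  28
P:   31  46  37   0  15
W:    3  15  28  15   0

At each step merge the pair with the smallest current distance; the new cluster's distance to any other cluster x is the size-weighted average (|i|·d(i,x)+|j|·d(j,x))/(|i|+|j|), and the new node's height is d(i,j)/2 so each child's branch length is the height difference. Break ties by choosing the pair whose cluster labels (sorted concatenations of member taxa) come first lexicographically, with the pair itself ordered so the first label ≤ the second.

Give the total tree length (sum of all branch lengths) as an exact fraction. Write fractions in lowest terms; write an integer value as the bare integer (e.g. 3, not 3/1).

1. join D+W (d=3) ⇒ DW; edges |D|=3/2, |W|=3/2
  updated: d(DW,J)=43/2, d(DW,N)=41/2, d(DW,P)=23
2. join DW+N (d=41/2) ⇒ DNW; edges |DW|=35/4, |N|=41/4
  updated: d(DNW,J)=82/3, d(DNW,P)=83/3
3. join DNW+J (d=82/3) ⇒ DJNW; edges |DNW|=41/12, |J|=41/3
  updated: d(DJNW,P)=129/4
4. join DJNW+P (d=129/4) ⇒ DJNPW; edges |DJNW|=59/24, |P|=129/8
final tree: ((((D:3/2,W:3/2):35/4,N:41/4):41/12,J:41/3):59/24,P:129/8)
total length: 173/3

173/3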